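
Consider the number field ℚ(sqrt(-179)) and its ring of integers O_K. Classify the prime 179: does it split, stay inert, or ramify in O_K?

-179 mod 4 = 1, hence disc K = -179 and O_K = ℤ[(1+√-179)/2].
Ramification test: 179 | -179. The prime 179 ramifies in K.

179 is ramified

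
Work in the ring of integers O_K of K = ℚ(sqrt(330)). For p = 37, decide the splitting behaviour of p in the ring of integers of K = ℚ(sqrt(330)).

p splits

d = 330 ≡ 2 (mod 4), so O_K = ℤ[√330] and disc(K) = 4d = 1320.
37 ∤ 1320, so 37 is unramified.
Compute (330/37) via Euler: 34^((37-1)/2) mod 37 = 1, so (330/37) = 1.
Legendre symbol 1 ⇒ 37 is split.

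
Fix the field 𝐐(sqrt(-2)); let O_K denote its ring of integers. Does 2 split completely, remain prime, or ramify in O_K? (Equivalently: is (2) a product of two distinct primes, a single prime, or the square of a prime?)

Since -2 ≢ 1 mod 4, the ring of integers is ℤ[√-2] with discriminant 4·(-2) = -8.
2 divides disc(K) = -8, so 2 ramifies.

ramifies in O_K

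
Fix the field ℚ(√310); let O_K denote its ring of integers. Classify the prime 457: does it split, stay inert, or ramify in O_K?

Since 310 ≢ 1 mod 4, the ring of integers is ℤ[√310] with discriminant 4·310 = 1240.
457 ∤ 1240, so 457 is unramified.
Euler's criterion: 310^228 mod 457 = 1. Thus (310|457) = 1.
d is a quadratic residue mod p, hence 457 splits in O_K.

p splits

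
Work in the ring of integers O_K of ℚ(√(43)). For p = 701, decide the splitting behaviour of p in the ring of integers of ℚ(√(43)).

split

d = 43 ≡ 3 (mod 4), so O_K = ℤ[√43] and disc(K) = 4d = 172.
Since gcd(701, 172) = 1 the prime 701 does not ramify.
Compute (43/701) via Euler: 43^((701-1)/2) mod 701 = 1, so (43/701) = 1.
(43/701) = 1, so 701 splits.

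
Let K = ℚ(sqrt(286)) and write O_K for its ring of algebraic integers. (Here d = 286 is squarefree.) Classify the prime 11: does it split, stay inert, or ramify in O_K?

d = 286 ≡ 2 (mod 4), so O_K = ℤ[√286] and disc(K) = 4d = 1144.
Ramification test: 11 | 1144. The prime 11 ramifies in K.

p ramifies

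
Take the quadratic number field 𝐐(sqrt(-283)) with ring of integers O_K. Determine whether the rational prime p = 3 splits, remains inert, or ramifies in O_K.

-283 mod 4 = 1, hence disc K = -283 and O_K = ℤ[(1+√-283)/2].
disc(K) = -283 is not divisible by 3; 3 is unramified.
Compute (-283/3) via Euler: 2^((3-1)/2) mod 3 = 2, so (-283/3) = -1.
(-283/3) = -1, so 3 is inert.

p is inert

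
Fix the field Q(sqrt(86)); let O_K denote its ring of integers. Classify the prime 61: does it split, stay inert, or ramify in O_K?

splits completely

d = 86 ≡ 2 (mod 4), so O_K = ℤ[√86] and disc(K) = 4d = 344.
disc(K) = 344 is not divisible by 61; 61 is unramified.
Compute (86/61) via Euler: 25^((61-1)/2) mod 61 = 1, so (86/61) = 1.
(86/61) = 1, so 61 splits.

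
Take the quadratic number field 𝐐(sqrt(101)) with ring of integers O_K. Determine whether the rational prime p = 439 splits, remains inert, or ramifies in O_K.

101 mod 4 = 1, hence disc K = 101 and O_K = ℤ[(1+√101)/2].
Since gcd(439, 101) = 1 the prime 439 does not ramify.
Compute (101/439) via Euler: 101^((439-1)/2) mod 439 = 438, so (101/439) = -1.
Legendre symbol -1 ⇒ 439 is inert.

remains prime (inert)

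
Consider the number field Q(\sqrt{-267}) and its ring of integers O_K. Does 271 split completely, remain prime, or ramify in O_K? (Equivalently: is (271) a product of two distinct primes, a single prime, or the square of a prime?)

-267 mod 4 = 1, hence disc K = -267 and O_K = ℤ[(1+√-267)/2].
disc(K) = -267 is not divisible by 271; 271 is unramified.
Euler's criterion: (-267)^135 mod 271 = 1. Thus (-267|271) = 1.
Legendre symbol 1 ⇒ 271 is split.

split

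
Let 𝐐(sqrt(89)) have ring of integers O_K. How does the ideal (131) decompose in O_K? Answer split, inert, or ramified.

89 mod 4 = 1, hence disc K = 89 and O_K = ℤ[(1+√89)/2].
Since gcd(131, 89) = 1 the prime 131 does not ramify.
Legendre symbol by Euler's criterion: (89/131) ≡ 89^65 ≡ 1 (mod 131), i.e. (89/131) = 1.
(89/131) = 1, so 131 splits.

131 splits in O_K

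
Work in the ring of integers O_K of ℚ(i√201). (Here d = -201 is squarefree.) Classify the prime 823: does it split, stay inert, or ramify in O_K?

-201 mod 4 = 3, hence disc K = 4·(-201) = -804 and O_K = ℤ[√-201].
823 ∤ -804, so 823 is unramified.
Legendre symbol by Euler's criterion: (-201/823) ≡ (-201)^411 ≡ 822 (mod 823), i.e. (-201/823) = -1.
d is a non-residue mod p, hence 823 remains inert in O_K.

inert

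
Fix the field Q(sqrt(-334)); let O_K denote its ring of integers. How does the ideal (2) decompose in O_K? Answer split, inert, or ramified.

-334 mod 4 = 2, hence disc K = 4·(-334) = -1336 and O_K = ℤ[√-334].
Ramification test: 2 | -1336. The prime 2 ramifies in K.

p ramifies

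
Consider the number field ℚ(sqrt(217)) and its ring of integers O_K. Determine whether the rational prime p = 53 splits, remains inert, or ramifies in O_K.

Since 217 ≡ 1 mod 4, the ring of integers is ℤ[(1+√217)/2] with discriminant 217.
Since gcd(53, 217) = 1 the prime 53 does not ramify.
(217/53) = 5^26 mod 53 = 52, giving Legendre symbol -1.
(217/53) = -1, so 53 is inert.

inert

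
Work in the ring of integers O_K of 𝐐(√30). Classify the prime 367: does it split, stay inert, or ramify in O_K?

splits completely

Since 30 ≢ 1 mod 4, the ring of integers is ℤ[√30] with discriminant 4·30 = 120.
Since gcd(367, 120) = 1 the prime 367 does not ramify.
(30/367) = 30^183 mod 367 = 1, giving Legendre symbol 1.
Legendre symbol 1 ⇒ 367 is split.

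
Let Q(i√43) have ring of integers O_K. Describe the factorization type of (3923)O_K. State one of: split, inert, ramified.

d = -43 ≡ 1 (mod 4), so O_K = ℤ[(1+√-43)/2] and disc(K) = d = -43.
Since gcd(3923, -43) = 1 the prime 3923 does not ramify.
Euler's criterion: (-43)^1961 mod 3923 = 1. Thus (-43|3923) = 1.
Legendre symbol 1 ⇒ 3923 is split.

split — (3923) = 𝔭₁𝔭₂ with 𝔭₁ ≠ 𝔭₂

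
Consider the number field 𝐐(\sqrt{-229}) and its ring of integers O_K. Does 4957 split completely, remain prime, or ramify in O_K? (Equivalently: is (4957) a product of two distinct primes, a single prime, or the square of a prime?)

-229 mod 4 = 3, hence disc K = 4·(-229) = -916 and O_K = ℤ[√-229].
Since gcd(4957, -916) = 1 the prime 4957 does not ramify.
Euler's criterion: (-229)^2478 mod 4957 = 1. Thus (-229|4957) = 1.
(-229/4957) = 1, so 4957 splits.

split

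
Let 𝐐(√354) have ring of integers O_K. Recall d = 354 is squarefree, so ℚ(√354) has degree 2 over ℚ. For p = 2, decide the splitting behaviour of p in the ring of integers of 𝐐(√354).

ramified — (2) = 𝔭²

Since 354 ≢ 1 mod 4, the ring of integers is ℤ[√354] with discriminant 4·354 = 1416.
disc(K) = 1416 = 2·708, so p = 2 is ramified.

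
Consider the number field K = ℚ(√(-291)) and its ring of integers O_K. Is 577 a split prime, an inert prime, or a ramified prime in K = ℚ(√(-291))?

p is inert

-291 mod 4 = 1, hence disc K = -291 and O_K = ℤ[(1+√-291)/2].
disc(K) = -291 is not divisible by 577; 577 is unramified.
(-291/577) = 286^288 mod 577 = 576, giving Legendre symbol -1.
d is a non-residue mod p, hence 577 remains inert in O_K.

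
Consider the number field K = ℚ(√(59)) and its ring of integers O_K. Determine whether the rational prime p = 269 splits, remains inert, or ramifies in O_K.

remains prime (inert)

Since 59 ≢ 1 mod 4, the ring of integers is ℤ[√59] with discriminant 4·59 = 236.
269 ∤ 236, so 269 is unramified.
Compute (59/269) via Euler: 59^((269-1)/2) mod 269 = 268, so (59/269) = -1.
Legendre symbol -1 ⇒ 269 is inert.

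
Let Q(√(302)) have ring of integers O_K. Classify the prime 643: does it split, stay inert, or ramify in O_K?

d = 302 ≡ 2 (mod 4), so O_K = ℤ[√302] and disc(K) = 4d = 1208.
disc(K) = 1208 is not divisible by 643; 643 is unramified.
(302/643) = 302^321 mod 643 = 1, giving Legendre symbol 1.
Legendre symbol 1 ⇒ 643 is split.

643 splits in O_K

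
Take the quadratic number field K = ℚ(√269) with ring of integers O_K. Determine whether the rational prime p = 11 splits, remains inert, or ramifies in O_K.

splits completely

d = 269 ≡ 1 (mod 4), so O_K = ℤ[(1+√269)/2] and disc(K) = d = 269.
disc(K) = 269 is not divisible by 11; 11 is unramified.
Legendre symbol by Euler's criterion: (269/11) ≡ 269^5 ≡ 1 (mod 11), i.e. (269/11) = 1.
d is a quadratic residue mod p, hence 11 splits in O_K.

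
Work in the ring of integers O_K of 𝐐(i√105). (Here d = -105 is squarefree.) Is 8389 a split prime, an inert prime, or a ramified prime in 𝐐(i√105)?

inert

-105 mod 4 = 3, hence disc K = 4·(-105) = -420 and O_K = ℤ[√-105].
Since gcd(8389, -420) = 1 the prime 8389 does not ramify.
Euler's criterion: (-105)^4194 mod 8389 = 8388. Thus (-105|8389) = -1.
Legendre symbol -1 ⇒ 8389 is inert.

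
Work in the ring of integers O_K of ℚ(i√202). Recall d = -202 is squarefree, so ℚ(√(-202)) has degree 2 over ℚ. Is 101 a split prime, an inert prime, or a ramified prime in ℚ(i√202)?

ramified

Since -202 ≢ 1 mod 4, the ring of integers is ℤ[√-202] with discriminant 4·(-202) = -808.
101 divides disc(K) = -808, so 101 ramifies.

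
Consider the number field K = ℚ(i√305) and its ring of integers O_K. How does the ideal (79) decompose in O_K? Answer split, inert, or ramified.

d = -305 ≡ 3 (mod 4), so O_K = ℤ[√-305] and disc(K) = 4d = -1220.
Since gcd(79, -1220) = 1 the prime 79 does not ramify.
Euler's criterion: (-305)^39 mod 79 = 1. Thus (-305|79) = 1.
Legendre symbol 1 ⇒ 79 is split.

p splits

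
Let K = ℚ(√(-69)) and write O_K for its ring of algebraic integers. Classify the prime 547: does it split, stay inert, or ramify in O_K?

547 remains inert

Since -69 ≢ 1 mod 4, the ring of integers is ℤ[√-69] with discriminant 4·(-69) = -276.
Since gcd(547, -276) = 1 the prime 547 does not ramify.
Euler's criterion: (-69)^273 mod 547 = 546. Thus (-69|547) = -1.
(-69/547) = -1, so 547 is inert.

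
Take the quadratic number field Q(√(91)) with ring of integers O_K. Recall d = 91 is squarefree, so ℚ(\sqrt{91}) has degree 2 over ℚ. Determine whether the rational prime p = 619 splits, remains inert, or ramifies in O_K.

d = 91 ≡ 3 (mod 4), so O_K = ℤ[√91] and disc(K) = 4d = 364.
disc(K) = 364 is not divisible by 619; 619 is unramified.
Compute (91/619) via Euler: 91^((619-1)/2) mod 619 = 618, so (91/619) = -1.
Legendre symbol -1 ⇒ 619 is inert.

619 remains inert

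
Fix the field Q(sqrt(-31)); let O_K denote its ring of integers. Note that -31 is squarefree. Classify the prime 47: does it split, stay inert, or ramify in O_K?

Since -31 ≡ 1 mod 4, the ring of integers is ℤ[(1+√-31)/2] with discriminant -31.
disc(K) = -31 is not divisible by 47; 47 is unramified.
(-31/47) = 16^23 mod 47 = 1, giving Legendre symbol 1.
d is a quadratic residue mod p, hence 47 splits in O_K.

split — (47) = 𝔭₁𝔭₂ with 𝔭₁ ≠ 𝔭₂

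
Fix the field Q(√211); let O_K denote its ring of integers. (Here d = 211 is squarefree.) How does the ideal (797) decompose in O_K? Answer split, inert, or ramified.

p is inert

d = 211 ≡ 3 (mod 4), so O_K = ℤ[√211] and disc(K) = 4d = 844.
disc(K) = 844 is not divisible by 797; 797 is unramified.
(211/797) = 211^398 mod 797 = 796, giving Legendre symbol -1.
d is a non-residue mod p, hence 797 remains inert in O_K.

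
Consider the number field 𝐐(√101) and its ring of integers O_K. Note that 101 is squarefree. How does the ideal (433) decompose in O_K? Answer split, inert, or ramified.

101 mod 4 = 1, hence disc K = 101 and O_K = ℤ[(1+√101)/2].
Since gcd(433, 101) = 1 the prime 433 does not ramify.
(101/433) = 101^216 mod 433 = 432, giving Legendre symbol -1.
Legendre symbol -1 ⇒ 433 is inert.

433 remains inert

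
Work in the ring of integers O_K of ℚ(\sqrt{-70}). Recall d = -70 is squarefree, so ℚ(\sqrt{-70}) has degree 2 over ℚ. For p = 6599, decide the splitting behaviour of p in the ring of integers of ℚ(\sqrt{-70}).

inert

-70 mod 4 = 2, hence disc K = 4·(-70) = -280 and O_K = ℤ[√-70].
Since gcd(6599, -280) = 1 the prime 6599 does not ramify.
Compute (-70/6599) via Euler: 6529^((6599-1)/2) mod 6599 = 6598, so (-70/6599) = -1.
Legendre symbol -1 ⇒ 6599 is inert.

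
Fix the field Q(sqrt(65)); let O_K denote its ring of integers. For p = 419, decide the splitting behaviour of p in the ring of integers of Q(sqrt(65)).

split

Since 65 ≡ 1 mod 4, the ring of integers is ℤ[(1+√65)/2] with discriminant 65.
disc(K) = 65 is not divisible by 419; 419 is unramified.
Legendre symbol by Euler's criterion: (65/419) ≡ 65^209 ≡ 1 (mod 419), i.e. (65/419) = 1.
(65/419) = 1, so 419 splits.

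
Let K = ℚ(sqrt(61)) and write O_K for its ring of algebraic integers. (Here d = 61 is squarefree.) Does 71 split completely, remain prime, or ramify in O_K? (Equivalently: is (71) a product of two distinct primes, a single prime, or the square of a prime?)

Since 61 ≡ 1 mod 4, the ring of integers is ℤ[(1+√61)/2] with discriminant 61.
Since gcd(71, 61) = 1 the prime 71 does not ramify.
Euler's criterion: 61^35 mod 71 = 70. Thus (61|71) = -1.
Legendre symbol -1 ⇒ 71 is inert.

remains prime (inert)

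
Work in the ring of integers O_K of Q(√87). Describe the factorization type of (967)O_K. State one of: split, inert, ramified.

d = 87 ≡ 3 (mod 4), so O_K = ℤ[√87] and disc(K) = 4d = 348.
967 ∤ 348, so 967 is unramified.
Legendre symbol by Euler's criterion: (87/967) ≡ 87^483 ≡ 1 (mod 967), i.e. (87/967) = 1.
(87/967) = 1, so 967 splits.

967 splits in O_K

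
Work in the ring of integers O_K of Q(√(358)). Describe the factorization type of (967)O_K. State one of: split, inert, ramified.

split

Since 358 ≢ 1 mod 4, the ring of integers is ℤ[√358] with discriminant 4·358 = 1432.
Since gcd(967, 1432) = 1 the prime 967 does not ramify.
(358/967) = 358^483 mod 967 = 1, giving Legendre symbol 1.
Legendre symbol 1 ⇒ 967 is split.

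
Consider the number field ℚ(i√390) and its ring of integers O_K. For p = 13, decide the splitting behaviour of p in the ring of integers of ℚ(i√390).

13 is ramified

d = -390 ≡ 2 (mod 4), so O_K = ℤ[√-390] and disc(K) = 4d = -1560.
Ramification test: 13 | -1560. The prime 13 ramifies in K.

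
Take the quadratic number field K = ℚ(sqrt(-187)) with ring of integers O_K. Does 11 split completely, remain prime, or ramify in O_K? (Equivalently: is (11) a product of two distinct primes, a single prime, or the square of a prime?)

Since -187 ≡ 1 mod 4, the ring of integers is ℤ[(1+√-187)/2] with discriminant -187.
disc(K) = -187 = 11·(-17), so p = 11 is ramified.

ramified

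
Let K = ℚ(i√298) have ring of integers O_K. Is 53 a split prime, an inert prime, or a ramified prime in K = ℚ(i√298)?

d = -298 ≡ 2 (mod 4), so O_K = ℤ[√-298] and disc(K) = 4d = -1192.
Since gcd(53, -1192) = 1 the prime 53 does not ramify.
Euler's criterion: (-298)^26 mod 53 = 52. Thus (-298|53) = -1.
d is a non-residue mod p, hence 53 remains inert in O_K.

inert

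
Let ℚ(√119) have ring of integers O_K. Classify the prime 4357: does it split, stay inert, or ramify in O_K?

d = 119 ≡ 3 (mod 4), so O_K = ℤ[√119] and disc(K) = 4d = 476.
4357 ∤ 476, so 4357 is unramified.
Legendre symbol by Euler's criterion: (119/4357) ≡ 119^2178 ≡ 1 (mod 4357), i.e. (119/4357) = 1.
(119/4357) = 1, so 4357 splits.

4357 splits in O_K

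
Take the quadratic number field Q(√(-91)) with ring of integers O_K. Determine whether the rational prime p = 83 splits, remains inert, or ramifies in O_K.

splits completely

Since -91 ≡ 1 mod 4, the ring of integers is ℤ[(1+√-91)/2] with discriminant -91.
disc(K) = -91 is not divisible by 83; 83 is unramified.
Compute (-91/83) via Euler: 75^((83-1)/2) mod 83 = 1, so (-91/83) = 1.
d is a quadratic residue mod p, hence 83 splits in O_K.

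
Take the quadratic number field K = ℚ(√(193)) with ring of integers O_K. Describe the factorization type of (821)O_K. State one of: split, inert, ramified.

Since 193 ≡ 1 mod 4, the ring of integers is ℤ[(1+√193)/2] with discriminant 193.
821 ∤ 193, so 821 is unramified.
Legendre symbol by Euler's criterion: (193/821) ≡ 193^410 ≡ 1 (mod 821), i.e. (193/821) = 1.
Legendre symbol 1 ⇒ 821 is split.

split — (821) = 𝔭₁𝔭₂ with 𝔭₁ ≠ 𝔭₂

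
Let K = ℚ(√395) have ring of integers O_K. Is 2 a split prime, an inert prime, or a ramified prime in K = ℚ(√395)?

p ramifies

d = 395 ≡ 3 (mod 4), so O_K = ℤ[√395] and disc(K) = 4d = 1580.
disc(K) = 1580 = 2·790, so p = 2 is ramified.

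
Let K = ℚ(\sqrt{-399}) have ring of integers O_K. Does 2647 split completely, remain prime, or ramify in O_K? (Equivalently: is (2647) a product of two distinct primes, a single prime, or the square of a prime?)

splits completely

Since -399 ≡ 1 mod 4, the ring of integers is ℤ[(1+√-399)/2] with discriminant -399.
Since gcd(2647, -399) = 1 the prime 2647 does not ramify.
(-399/2647) = 2248^1323 mod 2647 = 1, giving Legendre symbol 1.
Legendre symbol 1 ⇒ 2647 is split.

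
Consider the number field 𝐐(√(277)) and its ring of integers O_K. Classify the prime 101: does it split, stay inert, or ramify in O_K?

inert

277 mod 4 = 1, hence disc K = 277 and O_K = ℤ[(1+√277)/2].
101 ∤ 277, so 101 is unramified.
(277/101) = 75^50 mod 101 = 100, giving Legendre symbol -1.
d is a non-residue mod p, hence 101 remains inert in O_K.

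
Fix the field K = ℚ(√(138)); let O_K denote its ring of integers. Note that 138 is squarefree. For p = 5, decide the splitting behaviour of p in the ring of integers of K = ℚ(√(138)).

138 mod 4 = 2, hence disc K = 4·138 = 552 and O_K = ℤ[√138].
Since gcd(5, 552) = 1 the prime 5 does not ramify.
Euler's criterion: 138^2 mod 5 = 4. Thus (138|5) = -1.
d is a non-residue mod p, hence 5 remains inert in O_K.

p is inert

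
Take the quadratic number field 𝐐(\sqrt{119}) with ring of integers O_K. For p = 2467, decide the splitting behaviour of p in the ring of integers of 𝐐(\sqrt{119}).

split

Since 119 ≢ 1 mod 4, the ring of integers is ℤ[√119] with discriminant 4·119 = 476.
disc(K) = 476 is not divisible by 2467; 2467 is unramified.
Legendre symbol by Euler's criterion: (119/2467) ≡ 119^1233 ≡ 1 (mod 2467), i.e. (119/2467) = 1.
d is a quadratic residue mod p, hence 2467 splits in O_K.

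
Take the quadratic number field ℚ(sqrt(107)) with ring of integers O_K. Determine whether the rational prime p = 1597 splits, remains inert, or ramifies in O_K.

107 mod 4 = 3, hence disc K = 4·107 = 428 and O_K = ℤ[√107].
Since gcd(1597, 428) = 1 the prime 1597 does not ramify.
(107/1597) = 107^798 mod 1597 = 1, giving Legendre symbol 1.
(107/1597) = 1, so 1597 splits.

split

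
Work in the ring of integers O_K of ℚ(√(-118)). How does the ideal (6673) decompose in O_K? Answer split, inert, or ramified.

p is inert

d = -118 ≡ 2 (mod 4), so O_K = ℤ[√-118] and disc(K) = 4d = -472.
6673 ∤ -472, so 6673 is unramified.
Legendre symbol by Euler's criterion: (-118/6673) ≡ (-118)^3336 ≡ 6672 (mod 6673), i.e. (-118/6673) = -1.
(-118/6673) = -1, so 6673 is inert.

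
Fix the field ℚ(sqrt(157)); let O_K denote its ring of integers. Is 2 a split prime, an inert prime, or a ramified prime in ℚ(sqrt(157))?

p is inert

157 mod 4 = 1, hence disc K = 157 and O_K = ℤ[(1+√157)/2].
disc(K) = 157 is not divisible by 2; 2 is unramified.
d ≡ 5 (mod 8); the supplementary law gives 2 inert.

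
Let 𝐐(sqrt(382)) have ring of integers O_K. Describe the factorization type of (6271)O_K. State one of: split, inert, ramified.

p splits

d = 382 ≡ 2 (mod 4), so O_K = ℤ[√382] and disc(K) = 4d = 1528.
6271 ∤ 1528, so 6271 is unramified.
Compute (382/6271) via Euler: 382^((6271-1)/2) mod 6271 = 1, so (382/6271) = 1.
Legendre symbol 1 ⇒ 6271 is split.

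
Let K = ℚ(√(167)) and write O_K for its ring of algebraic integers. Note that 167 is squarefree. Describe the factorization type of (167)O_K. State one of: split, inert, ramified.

ramifies in O_K

Since 167 ≢ 1 mod 4, the ring of integers is ℤ[√167] with discriminant 4·167 = 668.
disc(K) = 668 = 167·4, so p = 167 is ramified.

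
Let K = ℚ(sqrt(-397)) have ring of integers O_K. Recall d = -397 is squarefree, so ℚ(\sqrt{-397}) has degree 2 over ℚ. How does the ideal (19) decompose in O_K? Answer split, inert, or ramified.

inert — (19) stays prime in O_K

-397 mod 4 = 3, hence disc K = 4·(-397) = -1588 and O_K = ℤ[√-397].
disc(K) = -1588 is not divisible by 19; 19 is unramified.
Compute (-397/19) via Euler: 2^((19-1)/2) mod 19 = 18, so (-397/19) = -1.
(-397/19) = -1, so 19 is inert.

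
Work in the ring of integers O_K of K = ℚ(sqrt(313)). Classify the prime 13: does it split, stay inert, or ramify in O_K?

313 mod 4 = 1, hence disc K = 313 and O_K = ℤ[(1+√313)/2].
Since gcd(13, 313) = 1 the prime 13 does not ramify.
Euler's criterion: 313^6 mod 13 = 1. Thus (313|13) = 1.
d is a quadratic residue mod p, hence 13 splits in O_K.

13 splits in O_K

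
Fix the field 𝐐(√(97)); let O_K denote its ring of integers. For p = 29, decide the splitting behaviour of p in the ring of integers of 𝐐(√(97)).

97 mod 4 = 1, hence disc K = 97 and O_K = ℤ[(1+√97)/2].
29 ∤ 97, so 29 is unramified.
Euler's criterion: 97^14 mod 29 = 28. Thus (97|29) = -1.
d is a non-residue mod p, hence 29 remains inert in O_K.

inert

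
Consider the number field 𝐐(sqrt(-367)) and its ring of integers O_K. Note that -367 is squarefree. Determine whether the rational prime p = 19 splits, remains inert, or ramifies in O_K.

p is inert

Since -367 ≡ 1 mod 4, the ring of integers is ℤ[(1+√-367)/2] with discriminant -367.
19 ∤ -367, so 19 is unramified.
Euler's criterion: (-367)^9 mod 19 = 18. Thus (-367|19) = -1.
Legendre symbol -1 ⇒ 19 is inert.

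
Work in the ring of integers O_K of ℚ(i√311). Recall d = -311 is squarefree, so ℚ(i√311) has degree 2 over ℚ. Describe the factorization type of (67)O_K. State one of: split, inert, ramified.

-311 mod 4 = 1, hence disc K = -311 and O_K = ℤ[(1+√-311)/2].
67 ∤ -311, so 67 is unramified.
Compute (-311/67) via Euler: 24^((67-1)/2) mod 67 = 1, so (-311/67) = 1.
d is a quadratic residue mod p, hence 67 splits in O_K.

67 splits in O_K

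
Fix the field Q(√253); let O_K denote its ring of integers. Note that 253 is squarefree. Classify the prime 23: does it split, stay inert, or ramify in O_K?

ramified

253 mod 4 = 1, hence disc K = 253 and O_K = ℤ[(1+√253)/2].
Ramification test: 23 | 253. The prime 23 ramifies in K.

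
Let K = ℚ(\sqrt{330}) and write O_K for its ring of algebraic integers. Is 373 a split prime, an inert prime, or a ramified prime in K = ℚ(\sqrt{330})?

Since 330 ≢ 1 mod 4, the ring of integers is ℤ[√330] with discriminant 4·330 = 1320.
disc(K) = 1320 is not divisible by 373; 373 is unramified.
Legendre symbol by Euler's criterion: (330/373) ≡ 330^186 ≡ 372 (mod 373), i.e. (330/373) = -1.
d is a non-residue mod p, hence 373 remains inert in O_K.

p is inert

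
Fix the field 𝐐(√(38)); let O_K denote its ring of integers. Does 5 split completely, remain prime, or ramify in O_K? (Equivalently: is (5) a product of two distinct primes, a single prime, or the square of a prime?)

remains prime (inert)

38 mod 4 = 2, hence disc K = 4·38 = 152 and O_K = ℤ[√38].
Since gcd(5, 152) = 1 the prime 5 does not ramify.
Euler's criterion: 38^2 mod 5 = 4. Thus (38|5) = -1.
Legendre symbol -1 ⇒ 5 is inert.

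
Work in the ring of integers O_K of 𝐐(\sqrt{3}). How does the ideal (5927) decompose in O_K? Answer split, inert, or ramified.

split

d = 3 ≡ 3 (mod 4), so O_K = ℤ[√3] and disc(K) = 4d = 12.
5927 ∤ 12, so 5927 is unramified.
Legendre symbol by Euler's criterion: (3/5927) ≡ 3^2963 ≡ 1 (mod 5927), i.e. (3/5927) = 1.
(3/5927) = 1, so 5927 splits.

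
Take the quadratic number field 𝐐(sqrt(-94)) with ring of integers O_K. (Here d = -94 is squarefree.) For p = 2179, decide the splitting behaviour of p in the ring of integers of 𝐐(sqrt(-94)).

2179 remains inert

Since -94 ≢ 1 mod 4, the ring of integers is ℤ[√-94] with discriminant 4·(-94) = -376.
2179 ∤ -376, so 2179 is unramified.
(-94/2179) = 2085^1089 mod 2179 = 2178, giving Legendre symbol -1.
d is a non-residue mod p, hence 2179 remains inert in O_K.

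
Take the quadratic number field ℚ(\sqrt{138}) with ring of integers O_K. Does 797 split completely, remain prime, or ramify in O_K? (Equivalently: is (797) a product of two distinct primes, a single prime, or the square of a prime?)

Since 138 ≢ 1 mod 4, the ring of integers is ℤ[√138] with discriminant 4·138 = 552.
Since gcd(797, 552) = 1 the prime 797 does not ramify.
Compute (138/797) via Euler: 138^((797-1)/2) mod 797 = 796, so (138/797) = -1.
Legendre symbol -1 ⇒ 797 is inert.

inert — (797) stays prime in O_K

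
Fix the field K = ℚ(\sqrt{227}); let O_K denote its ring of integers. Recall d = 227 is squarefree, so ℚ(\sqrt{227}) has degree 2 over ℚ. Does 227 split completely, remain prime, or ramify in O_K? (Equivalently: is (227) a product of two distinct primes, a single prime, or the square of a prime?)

p ramifies

Since 227 ≢ 1 mod 4, the ring of integers is ℤ[√227] with discriminant 4·227 = 908.
Ramification test: 227 | 908. The prime 227 ramifies in K.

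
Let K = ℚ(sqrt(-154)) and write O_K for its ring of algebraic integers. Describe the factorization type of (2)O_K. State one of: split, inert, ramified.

-154 mod 4 = 2, hence disc K = 4·(-154) = -616 and O_K = ℤ[√-154].
disc(K) = -616 = 2·(-308), so p = 2 is ramified.

ramifies in O_K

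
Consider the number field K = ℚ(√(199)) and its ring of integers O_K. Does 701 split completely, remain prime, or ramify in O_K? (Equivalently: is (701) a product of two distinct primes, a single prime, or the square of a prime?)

Since 199 ≢ 1 mod 4, the ring of integers is ℤ[√199] with discriminant 4·199 = 796.
disc(K) = 796 is not divisible by 701; 701 is unramified.
Euler's criterion: 199^350 mod 701 = 1. Thus (199|701) = 1.
Legendre symbol 1 ⇒ 701 is split.

split — (701) = 𝔭₁𝔭₂ with 𝔭₁ ≠ 𝔭₂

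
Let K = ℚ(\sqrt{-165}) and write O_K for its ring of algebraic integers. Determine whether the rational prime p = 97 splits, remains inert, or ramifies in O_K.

-165 mod 4 = 3, hence disc K = 4·(-165) = -660 and O_K = ℤ[√-165].
Since gcd(97, -660) = 1 the prime 97 does not ramify.
Euler's criterion: (-165)^48 mod 97 = 96. Thus (-165|97) = -1.
d is a non-residue mod p, hence 97 remains inert in O_K.

inert — (97) stays prime in O_K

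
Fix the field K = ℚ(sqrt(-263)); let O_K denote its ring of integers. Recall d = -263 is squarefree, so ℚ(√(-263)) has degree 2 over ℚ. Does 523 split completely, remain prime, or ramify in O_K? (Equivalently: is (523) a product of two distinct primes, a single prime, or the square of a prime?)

Since -263 ≡ 1 mod 4, the ring of integers is ℤ[(1+√-263)/2] with discriminant -263.
Since gcd(523, -263) = 1 the prime 523 does not ramify.
Compute (-263/523) via Euler: 260^((523-1)/2) mod 523 = 522, so (-263/523) = -1.
d is a non-residue mod p, hence 523 remains inert in O_K.

remains prime (inert)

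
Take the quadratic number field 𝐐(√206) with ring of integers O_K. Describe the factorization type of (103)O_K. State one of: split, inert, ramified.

103 is ramified

Since 206 ≢ 1 mod 4, the ring of integers is ℤ[√206] with discriminant 4·206 = 824.
disc(K) = 824 = 103·8, so p = 103 is ramified.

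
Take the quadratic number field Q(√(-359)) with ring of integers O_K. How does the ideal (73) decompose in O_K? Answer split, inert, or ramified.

splits completely

d = -359 ≡ 1 (mod 4), so O_K = ℤ[(1+√-359)/2] and disc(K) = d = -359.
Since gcd(73, -359) = 1 the prime 73 does not ramify.
Compute (-359/73) via Euler: 6^((73-1)/2) mod 73 = 1, so (-359/73) = 1.
(-359/73) = 1, so 73 splits.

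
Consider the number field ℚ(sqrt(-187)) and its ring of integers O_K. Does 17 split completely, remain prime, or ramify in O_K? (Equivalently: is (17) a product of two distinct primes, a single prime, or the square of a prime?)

17 is ramified

d = -187 ≡ 1 (mod 4), so O_K = ℤ[(1+√-187)/2] and disc(K) = d = -187.
Ramification test: 17 | -187. The prime 17 ramifies in K.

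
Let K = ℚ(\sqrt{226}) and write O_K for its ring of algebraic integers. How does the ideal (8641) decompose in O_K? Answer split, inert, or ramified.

Since 226 ≢ 1 mod 4, the ring of integers is ℤ[√226] with discriminant 4·226 = 904.
disc(K) = 904 is not divisible by 8641; 8641 is unramified.
(226/8641) = 226^4320 mod 8641 = 1, giving Legendre symbol 1.
Legendre symbol 1 ⇒ 8641 is split.

p splits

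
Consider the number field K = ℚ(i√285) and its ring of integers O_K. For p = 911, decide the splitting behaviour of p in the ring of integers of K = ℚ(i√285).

remains prime (inert)

-285 mod 4 = 3, hence disc K = 4·(-285) = -1140 and O_K = ℤ[√-285].
911 ∤ -1140, so 911 is unramified.
(-285/911) = 626^455 mod 911 = 910, giving Legendre symbol -1.
Legendre symbol -1 ⇒ 911 is inert.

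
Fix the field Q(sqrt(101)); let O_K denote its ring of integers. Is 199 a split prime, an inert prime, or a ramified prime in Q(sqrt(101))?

inert — (199) stays prime in O_K

Since 101 ≡ 1 mod 4, the ring of integers is ℤ[(1+√101)/2] with discriminant 101.
199 ∤ 101, so 199 is unramified.
Legendre symbol by Euler's criterion: (101/199) ≡ 101^99 ≡ 198 (mod 199), i.e. (101/199) = -1.
(101/199) = -1, so 199 is inert.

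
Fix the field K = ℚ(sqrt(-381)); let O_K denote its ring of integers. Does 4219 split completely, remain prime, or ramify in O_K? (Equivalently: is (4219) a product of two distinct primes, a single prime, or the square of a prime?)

4219 splits in O_K

d = -381 ≡ 3 (mod 4), so O_K = ℤ[√-381] and disc(K) = 4d = -1524.
disc(K) = -1524 is not divisible by 4219; 4219 is unramified.
Legendre symbol by Euler's criterion: (-381/4219) ≡ (-381)^2109 ≡ 1 (mod 4219), i.e. (-381/4219) = 1.
(-381/4219) = 1, so 4219 splits.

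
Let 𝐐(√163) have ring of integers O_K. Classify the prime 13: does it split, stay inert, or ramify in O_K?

163 mod 4 = 3, hence disc K = 4·163 = 652 and O_K = ℤ[√163].
disc(K) = 652 is not divisible by 13; 13 is unramified.
Euler's criterion: 163^6 mod 13 = 12. Thus (163|13) = -1.
(163/13) = -1, so 13 is inert.

13 remains inert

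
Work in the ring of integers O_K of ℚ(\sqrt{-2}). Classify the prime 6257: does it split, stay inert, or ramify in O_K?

-2 mod 4 = 2, hence disc K = 4·(-2) = -8 and O_K = ℤ[√-2].
6257 ∤ -8, so 6257 is unramified.
(-2/6257) = 6255^3128 mod 6257 = 1, giving Legendre symbol 1.
(-2/6257) = 1, so 6257 splits.

p splits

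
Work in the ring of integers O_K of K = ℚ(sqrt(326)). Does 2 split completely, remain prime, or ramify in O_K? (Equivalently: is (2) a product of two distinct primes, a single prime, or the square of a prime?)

ramified

326 mod 4 = 2, hence disc K = 4·326 = 1304 and O_K = ℤ[√326].
disc(K) = 1304 = 2·652, so p = 2 is ramified.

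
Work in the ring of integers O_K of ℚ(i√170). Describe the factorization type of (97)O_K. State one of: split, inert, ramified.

splits completely

Since -170 ≢ 1 mod 4, the ring of integers is ℤ[√-170] with discriminant 4·(-170) = -680.
97 ∤ -680, so 97 is unramified.
(-170/97) = 24^48 mod 97 = 1, giving Legendre symbol 1.
d is a quadratic residue mod p, hence 97 splits in O_K.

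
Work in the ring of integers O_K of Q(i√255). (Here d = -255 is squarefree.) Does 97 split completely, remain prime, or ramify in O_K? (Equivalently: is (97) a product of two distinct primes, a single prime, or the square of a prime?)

-255 mod 4 = 1, hence disc K = -255 and O_K = ℤ[(1+√-255)/2].
disc(K) = -255 is not divisible by 97; 97 is unramified.
Compute (-255/97) via Euler: 36^((97-1)/2) mod 97 = 1, so (-255/97) = 1.
Legendre symbol 1 ⇒ 97 is split.

97 splits in O_K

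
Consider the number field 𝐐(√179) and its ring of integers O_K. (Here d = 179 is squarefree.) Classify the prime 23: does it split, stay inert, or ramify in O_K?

d = 179 ≡ 3 (mod 4), so O_K = ℤ[√179] and disc(K) = 4d = 716.
Since gcd(23, 716) = 1 the prime 23 does not ramify.
(179/23) = 18^11 mod 23 = 1, giving Legendre symbol 1.
Legendre symbol 1 ⇒ 23 is split.

p splits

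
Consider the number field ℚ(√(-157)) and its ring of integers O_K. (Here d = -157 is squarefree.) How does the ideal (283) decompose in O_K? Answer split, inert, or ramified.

inert — (283) stays prime in O_K

Since -157 ≢ 1 mod 4, the ring of integers is ℤ[√-157] with discriminant 4·(-157) = -628.
disc(K) = -628 is not divisible by 283; 283 is unramified.
Compute (-157/283) via Euler: 126^((283-1)/2) mod 283 = 282, so (-157/283) = -1.
Legendre symbol -1 ⇒ 283 is inert.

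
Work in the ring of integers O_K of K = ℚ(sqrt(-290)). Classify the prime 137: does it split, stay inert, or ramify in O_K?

p splits

-290 mod 4 = 2, hence disc K = 4·(-290) = -1160 and O_K = ℤ[√-290].
disc(K) = -1160 is not divisible by 137; 137 is unramified.
(-290/137) = 121^68 mod 137 = 1, giving Legendre symbol 1.
Legendre symbol 1 ⇒ 137 is split.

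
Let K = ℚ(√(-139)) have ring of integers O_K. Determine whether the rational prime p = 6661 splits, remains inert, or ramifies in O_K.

-139 mod 4 = 1, hence disc K = -139 and O_K = ℤ[(1+√-139)/2].
6661 ∤ -139, so 6661 is unramified.
Legendre symbol by Euler's criterion: (-139/6661) ≡ (-139)^3330 ≡ 6660 (mod 6661), i.e. (-139/6661) = -1.
d is a non-residue mod p, hence 6661 remains inert in O_K.

remains prime (inert)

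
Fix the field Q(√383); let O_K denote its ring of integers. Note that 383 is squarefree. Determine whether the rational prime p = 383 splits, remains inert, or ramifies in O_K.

383 mod 4 = 3, hence disc K = 4·383 = 1532 and O_K = ℤ[√383].
disc(K) = 1532 = 383·4, so p = 383 is ramified.

ramified — (383) = 𝔭²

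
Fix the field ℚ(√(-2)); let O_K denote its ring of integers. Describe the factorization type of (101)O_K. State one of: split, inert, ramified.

Since -2 ≢ 1 mod 4, the ring of integers is ℤ[√-2] with discriminant 4·(-2) = -8.
Since gcd(101, -8) = 1 the prime 101 does not ramify.
Legendre symbol by Euler's criterion: (-2/101) ≡ (-2)^50 ≡ 100 (mod 101), i.e. (-2/101) = -1.
Legendre symbol -1 ⇒ 101 is inert.

p is inert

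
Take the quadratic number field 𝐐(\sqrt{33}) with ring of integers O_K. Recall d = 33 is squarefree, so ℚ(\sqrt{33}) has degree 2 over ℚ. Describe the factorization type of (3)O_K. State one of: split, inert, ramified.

ramified — (3) = 𝔭²

33 mod 4 = 1, hence disc K = 33 and O_K = ℤ[(1+√33)/2].
3 divides disc(K) = 33, so 3 ramifies.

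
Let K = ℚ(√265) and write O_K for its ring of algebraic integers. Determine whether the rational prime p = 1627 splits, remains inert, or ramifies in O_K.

remains prime (inert)

d = 265 ≡ 1 (mod 4), so O_K = ℤ[(1+√265)/2] and disc(K) = d = 265.
Since gcd(1627, 265) = 1 the prime 1627 does not ramify.
(265/1627) = 265^813 mod 1627 = 1626, giving Legendre symbol -1.
(265/1627) = -1, so 1627 is inert.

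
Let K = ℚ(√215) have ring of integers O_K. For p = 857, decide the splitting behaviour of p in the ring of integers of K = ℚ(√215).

p is inert

Since 215 ≢ 1 mod 4, the ring of integers is ℤ[√215] with discriminant 4·215 = 860.
857 ∤ 860, so 857 is unramified.
Legendre symbol by Euler's criterion: (215/857) ≡ 215^428 ≡ 856 (mod 857), i.e. (215/857) = -1.
Legendre symbol -1 ⇒ 857 is inert.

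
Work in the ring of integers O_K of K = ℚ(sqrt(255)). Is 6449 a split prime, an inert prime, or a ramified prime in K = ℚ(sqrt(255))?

Since 255 ≢ 1 mod 4, the ring of integers is ℤ[√255] with discriminant 4·255 = 1020.
Since gcd(6449, 1020) = 1 the prime 6449 does not ramify.
Compute (255/6449) via Euler: 255^((6449-1)/2) mod 6449 = 1, so (255/6449) = 1.
(255/6449) = 1, so 6449 splits.

split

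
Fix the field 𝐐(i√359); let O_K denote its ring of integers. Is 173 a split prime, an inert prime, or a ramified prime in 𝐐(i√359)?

split

d = -359 ≡ 1 (mod 4), so O_K = ℤ[(1+√-359)/2] and disc(K) = d = -359.
disc(K) = -359 is not divisible by 173; 173 is unramified.
Legendre symbol by Euler's criterion: (-359/173) ≡ (-359)^86 ≡ 1 (mod 173), i.e. (-359/173) = 1.
(-359/173) = 1, so 173 splits.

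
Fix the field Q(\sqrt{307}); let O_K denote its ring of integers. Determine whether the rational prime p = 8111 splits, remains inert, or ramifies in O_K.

Since 307 ≢ 1 mod 4, the ring of integers is ℤ[√307] with discriminant 4·307 = 1228.
disc(K) = 1228 is not divisible by 8111; 8111 is unramified.
Euler's criterion: 307^4055 mod 8111 = 8110. Thus (307|8111) = -1.
d is a non-residue mod p, hence 8111 remains inert in O_K.

inert — (8111) stays prime in O_K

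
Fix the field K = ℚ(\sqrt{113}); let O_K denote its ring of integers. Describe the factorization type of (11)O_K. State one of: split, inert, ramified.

split — (11) = 𝔭₁𝔭₂ with 𝔭₁ ≠ 𝔭₂

Since 113 ≡ 1 mod 4, the ring of integers is ℤ[(1+√113)/2] with discriminant 113.
disc(K) = 113 is not divisible by 11; 11 is unramified.
Legendre symbol by Euler's criterion: (113/11) ≡ 113^5 ≡ 1 (mod 11), i.e. (113/11) = 1.
Legendre symbol 1 ⇒ 11 is split.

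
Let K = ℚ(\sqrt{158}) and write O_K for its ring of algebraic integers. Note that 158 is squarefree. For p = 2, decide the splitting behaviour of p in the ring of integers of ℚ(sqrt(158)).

ramified — (2) = 𝔭²

Since 158 ≢ 1 mod 4, the ring of integers is ℤ[√158] with discriminant 4·158 = 632.
2 divides disc(K) = 632, so 2 ramifies.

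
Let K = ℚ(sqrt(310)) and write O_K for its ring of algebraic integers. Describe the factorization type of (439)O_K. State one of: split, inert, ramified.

439 remains inert

d = 310 ≡ 2 (mod 4), so O_K = ℤ[√310] and disc(K) = 4d = 1240.
disc(K) = 1240 is not divisible by 439; 439 is unramified.
Euler's criterion: 310^219 mod 439 = 438. Thus (310|439) = -1.
Legendre symbol -1 ⇒ 439 is inert.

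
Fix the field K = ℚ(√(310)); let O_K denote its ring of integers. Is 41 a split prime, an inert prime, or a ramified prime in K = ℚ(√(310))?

splits completely

310 mod 4 = 2, hence disc K = 4·310 = 1240 and O_K = ℤ[√310].
disc(K) = 1240 is not divisible by 41; 41 is unramified.
Legendre symbol by Euler's criterion: (310/41) ≡ 310^20 ≡ 1 (mod 41), i.e. (310/41) = 1.
(310/41) = 1, so 41 splits.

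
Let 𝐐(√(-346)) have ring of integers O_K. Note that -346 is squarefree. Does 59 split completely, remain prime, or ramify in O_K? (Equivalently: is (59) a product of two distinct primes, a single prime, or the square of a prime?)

Since -346 ≢ 1 mod 4, the ring of integers is ℤ[√-346] with discriminant 4·(-346) = -1384.
59 ∤ -1384, so 59 is unramified.
Compute (-346/59) via Euler: 8^((59-1)/2) mod 59 = 58, so (-346/59) = -1.
d is a non-residue mod p, hence 59 remains inert in O_K.

inert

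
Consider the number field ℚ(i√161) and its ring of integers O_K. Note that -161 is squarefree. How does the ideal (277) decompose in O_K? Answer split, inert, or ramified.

-161 mod 4 = 3, hence disc K = 4·(-161) = -644 and O_K = ℤ[√-161].
Since gcd(277, -644) = 1 the prime 277 does not ramify.
(-161/277) = 116^138 mod 277 = 1, giving Legendre symbol 1.
Legendre symbol 1 ⇒ 277 is split.

p splits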